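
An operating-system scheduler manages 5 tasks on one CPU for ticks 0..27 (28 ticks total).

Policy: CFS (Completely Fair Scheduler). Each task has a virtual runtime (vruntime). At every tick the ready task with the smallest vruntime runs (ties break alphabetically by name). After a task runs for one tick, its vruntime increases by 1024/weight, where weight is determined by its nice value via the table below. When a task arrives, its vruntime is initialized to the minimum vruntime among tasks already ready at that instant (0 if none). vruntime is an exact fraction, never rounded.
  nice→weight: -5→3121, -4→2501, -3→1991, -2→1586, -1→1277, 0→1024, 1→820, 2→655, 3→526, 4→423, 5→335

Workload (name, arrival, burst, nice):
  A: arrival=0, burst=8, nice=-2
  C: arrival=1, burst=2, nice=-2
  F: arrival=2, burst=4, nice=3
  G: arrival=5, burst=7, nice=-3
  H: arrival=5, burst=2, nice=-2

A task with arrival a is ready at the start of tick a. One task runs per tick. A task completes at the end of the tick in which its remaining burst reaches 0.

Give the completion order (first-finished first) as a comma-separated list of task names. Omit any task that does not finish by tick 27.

t=0: vr[A=0] → run A
t=1: vr[A=512/793 C=512/793] → run A
t=2: vr[A=1024/793 C=512/793 F=512/793] → run C
t=3: vr[A=1024/793 C=1024/793 F=512/793] → run F
t=4: vr[A=1024/793 C=1024/793 F=540672/208559] → run A
t=5: vr[A=1536/793 C=1024/793 F=540672/208559 G=1024/793 H=1024/793] → run C
t=6: vr[A=1536/793 F=540672/208559 G=1024/793 H=1024/793] → run G
t=7: vr[A=1536/793 F=540672/208559 G=2850816/1578863 H=1024/793] → run H
t=8: vr[A=1536/793 F=540672/208559 G=2850816/1578863 H=1536/793] → run G
t=9: vr[A=1536/793 F=540672/208559 G=3662848/1578863 H=1536/793] → run A
t=10: vr[A=2048/793 F=540672/208559 G=3662848/1578863 H=1536/793] → run H
t=11: vr[A=2048/793 F=540672/208559 G=3662848/1578863] → run G
t=12: vr[A=2048/793 F=540672/208559 G=4474880/1578863] → run A
t=13: vr[A=2560/793 F=540672/208559 G=4474880/1578863] → run F
t=14: vr[A=2560/793 F=946688/208559 G=4474880/1578863] → run G
t=15: vr[A=2560/793 F=946688/208559 G=5286912/1578863] → run A
t=16: vr[A=3072/793 F=946688/208559 G=5286912/1578863] → run G
t=17: vr[A=3072/793 F=946688/208559 G=6098944/1578863] → run G
t=18: vr[A=3072/793 F=946688/208559 G=6910976/1578863] → run A
t=19: vr[A=3584/793 F=946688/208559 G=6910976/1578863] → run G
t=20: vr[A=3584/793 F=946688/208559] → run A
t=21: vr[F=946688/208559] → run F
t=22: vr[F=1352704/208559] → run F
t=23: (idle)
t=24: (idle)
t=25: (idle)
t=26: (idle)
t=27: (idle)

completion order = C, H, G, A, F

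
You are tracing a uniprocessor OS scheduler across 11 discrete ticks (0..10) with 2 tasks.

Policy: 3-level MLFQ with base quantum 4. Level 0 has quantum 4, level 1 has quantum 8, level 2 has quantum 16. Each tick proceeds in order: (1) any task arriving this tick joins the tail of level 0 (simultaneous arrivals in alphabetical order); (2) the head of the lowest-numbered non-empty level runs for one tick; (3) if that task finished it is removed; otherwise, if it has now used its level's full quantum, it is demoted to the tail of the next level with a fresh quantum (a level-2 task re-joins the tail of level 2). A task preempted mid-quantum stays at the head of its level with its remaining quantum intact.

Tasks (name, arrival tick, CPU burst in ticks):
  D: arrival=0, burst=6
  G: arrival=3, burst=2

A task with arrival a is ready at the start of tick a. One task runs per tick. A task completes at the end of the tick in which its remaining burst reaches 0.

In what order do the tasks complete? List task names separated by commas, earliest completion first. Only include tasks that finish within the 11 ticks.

completion order = G, D

t=0: L0/L1/L2 = D/-/- → run D
t=1: L0/L1/L2 = D/-/- → run D
t=2: L0/L1/L2 = D/-/- → run D
t=3: L0/L1/L2 = DG/-/- → run D
t=4: L0/L1/L2 = G/D/- → run G
t=5: L0/L1/L2 = G/D/- → run G
t=6: L0/L1/L2 = -/D/- → run D
t=7: L0/L1/L2 = -/D/- → run D
t=8: (idle)
t=9: (idle)
t=10: (idle)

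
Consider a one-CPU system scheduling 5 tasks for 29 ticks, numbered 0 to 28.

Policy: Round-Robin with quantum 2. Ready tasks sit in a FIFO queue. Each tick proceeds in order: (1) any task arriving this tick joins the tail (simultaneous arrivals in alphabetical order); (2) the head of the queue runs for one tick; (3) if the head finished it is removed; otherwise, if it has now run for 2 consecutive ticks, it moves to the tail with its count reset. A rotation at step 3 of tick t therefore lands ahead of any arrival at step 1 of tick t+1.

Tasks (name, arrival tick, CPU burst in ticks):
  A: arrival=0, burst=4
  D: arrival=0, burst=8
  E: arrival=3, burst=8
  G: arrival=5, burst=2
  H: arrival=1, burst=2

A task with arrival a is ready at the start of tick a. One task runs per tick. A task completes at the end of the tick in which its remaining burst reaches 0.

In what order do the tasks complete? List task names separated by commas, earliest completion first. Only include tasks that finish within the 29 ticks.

t=0: queue=[A,D] q_used=0 → run A
t=1: queue=[A,D,H] q_used=1 → run A
t=2: queue=[D,H,A] q_used=0 → run D
t=3: queue=[D,H,A,E] q_used=1 → run D
t=4: queue=[H,A,E,D] q_used=0 → run H
t=5: queue=[H,A,E,D,G] q_used=1 → run H
t=6: queue=[A,E,D,G] q_used=0 → run A
t=7: queue=[A,E,D,G] q_used=1 → run A
t=8: queue=[E,D,G] q_used=0 → run E
t=9: queue=[E,D,G] q_used=1 → run E
t=10: queue=[D,G,E] q_used=0 → run D
t=11: queue=[D,G,E] q_used=1 → run D
t=12: queue=[G,E,D] q_used=0 → run G
t=13: queue=[G,E,D] q_used=1 → run G
t=14: queue=[E,D] q_used=0 → run E
t=15: queue=[E,D] q_used=1 → run E
t=16: queue=[D,E] q_used=0 → run D
t=17: queue=[D,E] q_used=1 → run D
t=18: queue=[E,D] q_used=0 → run E
t=19: queue=[E,D] q_used=1 → run E
t=20: queue=[D,E] q_used=0 → run D
t=21: queue=[D,E] q_used=1 → run D
t=22: queue=[E] q_used=0 → run E
t=23: queue=[E] q_used=1 → run E
t=24: (idle)
t=25: (idle)
t=26: (idle)
t=27: (idle)
t=28: (idle)

completion order = H, A, G, D, E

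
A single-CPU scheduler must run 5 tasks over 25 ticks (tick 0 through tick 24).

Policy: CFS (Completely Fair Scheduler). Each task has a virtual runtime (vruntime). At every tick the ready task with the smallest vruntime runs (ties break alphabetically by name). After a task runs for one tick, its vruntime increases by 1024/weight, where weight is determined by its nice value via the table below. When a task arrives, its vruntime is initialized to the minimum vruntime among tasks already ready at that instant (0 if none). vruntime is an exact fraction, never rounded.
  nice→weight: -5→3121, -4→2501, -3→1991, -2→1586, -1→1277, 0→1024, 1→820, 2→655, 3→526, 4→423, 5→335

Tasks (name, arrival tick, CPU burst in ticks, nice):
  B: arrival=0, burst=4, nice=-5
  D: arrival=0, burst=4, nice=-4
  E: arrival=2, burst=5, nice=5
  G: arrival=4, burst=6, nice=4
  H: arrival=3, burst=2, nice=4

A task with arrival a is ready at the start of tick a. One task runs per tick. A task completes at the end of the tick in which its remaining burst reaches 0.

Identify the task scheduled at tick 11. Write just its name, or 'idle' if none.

running at tick 11 = G

t=0: vr[B=0 D=0] → run B
t=1: vr[B=1024/3121 D=0] → run D
t=2: vr[B=1024/3121 D=1024/2501 E=1024/3121] → run B
t=3: vr[B=2048/3121 D=1024/2501 E=1024/3121 H=1024/3121] → run E
t=4: vr[B=2048/3121 D=1024/2501 E=3538944/1045535 G=1024/3121 H=1024/3121] → run G
t=5: vr[B=2048/3121 D=1024/2501 E=3538944/1045535 G=3629056/1320183 H=1024/3121] → run H
t=6: vr[B=2048/3121 D=1024/2501 E=3538944/1045535 G=3629056/1320183 H=3629056/1320183] → run D
t=7: vr[B=2048/3121 D=2048/2501 E=3538944/1045535 G=3629056/1320183 H=3629056/1320183] → run B
t=8: vr[B=3072/3121 D=2048/2501 E=3538944/1045535 G=3629056/1320183 H=3629056/1320183] → run D
t=9: vr[B=3072/3121 D=3072/2501 E=3538944/1045535 G=3629056/1320183 H=3629056/1320183] → run B
t=10: vr[D=3072/2501 E=3538944/1045535 G=3629056/1320183 H=3629056/1320183] → run D
t=11: vr[E=3538944/1045535 G=3629056/1320183 H=3629056/1320183] → run G
t=12: vr[E=3538944/1045535 G=6824960/1320183 H=3629056/1320183] → run H
t=13: vr[E=3538944/1045535 G=6824960/1320183] → run E
t=14: vr[E=6734848/1045535 G=6824960/1320183] → run G
t=15: vr[E=6734848/1045535 G=3340288/440061] → run E
t=16: vr[E=9930752/1045535 G=3340288/440061] → run G
t=17: vr[E=9930752/1045535 G=13216768/1320183] → run E
t=18: vr[E=13126656/1045535 G=13216768/1320183] → run G
t=19: vr[E=13126656/1045535 G=16412672/1320183] → run G
t=20: vr[E=13126656/1045535] → run E
t=21: (idle)
t=22: (idle)
t=23: (idle)
t=24: (idle)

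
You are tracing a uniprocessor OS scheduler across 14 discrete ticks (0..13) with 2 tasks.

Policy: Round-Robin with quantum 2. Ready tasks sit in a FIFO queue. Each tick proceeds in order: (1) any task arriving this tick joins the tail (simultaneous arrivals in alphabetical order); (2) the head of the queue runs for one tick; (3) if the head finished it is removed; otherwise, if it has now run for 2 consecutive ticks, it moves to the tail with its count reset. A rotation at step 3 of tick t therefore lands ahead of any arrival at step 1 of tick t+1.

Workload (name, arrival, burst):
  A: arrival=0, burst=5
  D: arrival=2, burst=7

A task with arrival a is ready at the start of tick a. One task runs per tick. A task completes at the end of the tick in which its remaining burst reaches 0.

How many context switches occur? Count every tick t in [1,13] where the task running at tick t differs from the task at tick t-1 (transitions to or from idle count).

t=0: queue=[A] q_used=0 → run A
t=1: queue=[A] q_used=1 → run A
t=2: queue=[A,D] q_used=0 → run A
t=3: queue=[A,D] q_used=1 → run A
t=4: queue=[D,A] q_used=0 → run D
t=5: queue=[D,A] q_used=1 → run D
t=6: queue=[A,D] q_used=0 → run A
t=7: queue=[D] q_used=0 → run D
t=8: queue=[D] q_used=1 → run D
t=9: queue=[D] q_used=0 → run D
t=10: queue=[D] q_used=1 → run D
t=11: queue=[D] q_used=0 → run D
t=12: (idle)
t=13: (idle)

context switches = 4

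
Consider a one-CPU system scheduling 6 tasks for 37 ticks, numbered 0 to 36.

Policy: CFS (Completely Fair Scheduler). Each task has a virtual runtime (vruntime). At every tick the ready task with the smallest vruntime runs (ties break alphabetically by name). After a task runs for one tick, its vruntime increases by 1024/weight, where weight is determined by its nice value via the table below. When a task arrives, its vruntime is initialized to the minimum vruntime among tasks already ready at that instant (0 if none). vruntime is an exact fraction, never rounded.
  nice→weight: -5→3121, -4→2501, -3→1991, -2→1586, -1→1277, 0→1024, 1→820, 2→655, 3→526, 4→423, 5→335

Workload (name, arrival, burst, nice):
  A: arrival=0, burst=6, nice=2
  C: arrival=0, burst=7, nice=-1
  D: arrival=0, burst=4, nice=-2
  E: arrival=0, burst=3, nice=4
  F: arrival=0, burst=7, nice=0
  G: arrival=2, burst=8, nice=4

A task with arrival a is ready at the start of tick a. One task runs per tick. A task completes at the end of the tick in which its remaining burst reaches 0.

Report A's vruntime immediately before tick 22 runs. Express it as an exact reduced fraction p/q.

t=0: vr[A=0 C=0 D=0 E=0 F=0] → run A
t=1: vr[A=1024/655 C=0 D=0 E=0 F=0] → run C
t=2: vr[A=1024/655 C=1024/1277 D=0 E=0 F=0 G=0] → run D
t=3: vr[A=1024/655 C=1024/1277 D=512/793 E=0 F=0 G=0] → run E
t=4: vr[A=1024/655 C=1024/1277 D=512/793 E=1024/423 F=0 G=0] → run F
t=5: vr[A=1024/655 C=1024/1277 D=512/793 E=1024/423 F=1 G=0] → run G
t=6: vr[A=1024/655 C=1024/1277 D=512/793 E=1024/423 F=1 G=1024/423] → run D
t=7: vr[A=1024/655 C=1024/1277 D=1024/793 E=1024/423 F=1 G=1024/423] → run C
t=8: vr[A=1024/655 C=2048/1277 D=1024/793 E=1024/423 F=1 G=1024/423] → run F
t=9: vr[A=1024/655 C=2048/1277 D=1024/793 E=1024/423 F=2 G=1024/423] → run D
t=10: vr[A=1024/655 C=2048/1277 D=1536/793 E=1024/423 F=2 G=1024/423] → run A
t=11: vr[A=2048/655 C=2048/1277 D=1536/793 E=1024/423 F=2 G=1024/423] → run C
t=12: vr[A=2048/655 C=3072/1277 D=1536/793 E=1024/423 F=2 G=1024/423] → run D
t=13: vr[A=2048/655 C=3072/1277 E=1024/423 F=2 G=1024/423] → run F
t=14: vr[A=2048/655 C=3072/1277 E=1024/423 F=3 G=1024/423] → run C
t=15: vr[A=2048/655 C=4096/1277 E=1024/423 F=3 G=1024/423] → run E
t=16: vr[A=2048/655 C=4096/1277 E=2048/423 F=3 G=1024/423] → run G
t=17: vr[A=2048/655 C=4096/1277 E=2048/423 F=3 G=2048/423] → run F
t=18: vr[A=2048/655 C=4096/1277 E=2048/423 F=4 G=2048/423] → run A
t=19: vr[A=3072/655 C=4096/1277 E=2048/423 F=4 G=2048/423] → run C
t=20: vr[A=3072/655 C=5120/1277 E=2048/423 F=4 G=2048/423] → run F
t=21: vr[A=3072/655 C=5120/1277 E=2048/423 F=5 G=2048/423] → run C
t=22: vr[A=3072/655 C=6144/1277 E=2048/423 F=5 G=2048/423] → run A
t=23: vr[A=4096/655 C=6144/1277 E=2048/423 F=5 G=2048/423] → run C
t=24: vr[A=4096/655 E=2048/423 F=5 G=2048/423] → run E
t=25: vr[A=4096/655 F=5 G=2048/423] → run G
t=26: vr[A=4096/655 F=5 G=1024/141] → run F
t=27: vr[A=4096/655 F=6 G=1024/141] → run F
t=28: vr[A=4096/655 G=1024/141] → run A
t=29: vr[A=1024/131 G=1024/141] → run G
t=30: vr[A=1024/131 G=4096/423] → run A
t=31: vr[G=4096/423] → run G
t=32: vr[G=5120/423] → run G
t=33: vr[G=2048/141] → run G
t=34: vr[G=7168/423] → run G
t=35: (idle)
t=36: (idle)

vruntime(A, start of tick 22) = 3072/655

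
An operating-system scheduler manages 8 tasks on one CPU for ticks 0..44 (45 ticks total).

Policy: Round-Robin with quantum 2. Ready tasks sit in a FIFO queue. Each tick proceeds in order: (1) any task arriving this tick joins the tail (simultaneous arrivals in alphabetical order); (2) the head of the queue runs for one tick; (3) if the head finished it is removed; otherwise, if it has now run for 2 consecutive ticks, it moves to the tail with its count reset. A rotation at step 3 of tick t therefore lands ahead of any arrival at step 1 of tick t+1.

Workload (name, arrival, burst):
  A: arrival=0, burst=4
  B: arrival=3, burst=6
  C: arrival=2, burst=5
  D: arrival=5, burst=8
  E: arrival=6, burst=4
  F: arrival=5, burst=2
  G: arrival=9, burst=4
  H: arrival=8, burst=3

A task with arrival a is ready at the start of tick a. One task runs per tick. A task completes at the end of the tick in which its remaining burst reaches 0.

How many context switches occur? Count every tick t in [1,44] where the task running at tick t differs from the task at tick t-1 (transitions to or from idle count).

t=0: queue=[A] q_used=0 → run A
t=1: queue=[A] q_used=1 → run A
t=2: queue=[A,C] q_used=0 → run A
t=3: queue=[A,C,B] q_used=1 → run A
t=4: queue=[C,B] q_used=0 → run C
t=5: queue=[C,B,D,F] q_used=1 → run C
t=6: queue=[B,D,F,C,E] q_used=0 → run B
t=7: queue=[B,D,F,C,E] q_used=1 → run B
t=8: queue=[D,F,C,E,B,H] q_used=0 → run D
t=9: queue=[D,F,C,E,B,H,G] q_used=1 → run D
t=10: queue=[F,C,E,B,H,G,D] q_used=0 → run F
t=11: queue=[F,C,E,B,H,G,D] q_used=1 → run F
t=12: queue=[C,E,B,H,G,D] q_used=0 → run C
t=13: queue=[C,E,B,H,G,D] q_used=1 → run C
t=14: queue=[E,B,H,G,D,C] q_used=0 → run E
t=15: queue=[E,B,H,G,D,C] q_used=1 → run E
t=16: queue=[B,H,G,D,C,E] q_used=0 → run B
t=17: queue=[B,H,G,D,C,E] q_used=1 → run B
t=18: queue=[H,G,D,C,E,B] q_used=0 → run H
t=19: queue=[H,G,D,C,E,B] q_used=1 → run H
t=20: queue=[G,D,C,E,B,H] q_used=0 → run G
t=21: queue=[G,D,C,E,B,H] q_used=1 → run G
t=22: queue=[D,C,E,B,H,G] q_used=0 → run D
t=23: queue=[D,C,E,B,H,G] q_used=1 → run D
t=24: queue=[C,E,B,H,G,D] q_used=0 → run C
t=25: queue=[E,B,H,G,D] q_used=0 → run E
t=26: queue=[E,B,H,G,D] q_used=1 → run E
t=27: queue=[B,H,G,D] q_used=0 → run B
t=28: queue=[B,H,G,D] q_used=1 → run B
t=29: queue=[H,G,D] q_used=0 → run H
t=30: queue=[G,D] q_used=0 → run G
t=31: queue=[G,D] q_used=1 → run G
t=32: queue=[D] q_used=0 → run D
t=33: queue=[D] q_used=1 → run D
t=34: queue=[D] q_used=0 → run D
t=35: queue=[D] q_used=1 → run D
t=36: (idle)
t=37: (idle)
t=38: (idle)
t=39: (idle)
t=40: (idle)
t=41: (idle)
t=42: (idle)
t=43: (idle)
t=44: (idle)

context switches = 17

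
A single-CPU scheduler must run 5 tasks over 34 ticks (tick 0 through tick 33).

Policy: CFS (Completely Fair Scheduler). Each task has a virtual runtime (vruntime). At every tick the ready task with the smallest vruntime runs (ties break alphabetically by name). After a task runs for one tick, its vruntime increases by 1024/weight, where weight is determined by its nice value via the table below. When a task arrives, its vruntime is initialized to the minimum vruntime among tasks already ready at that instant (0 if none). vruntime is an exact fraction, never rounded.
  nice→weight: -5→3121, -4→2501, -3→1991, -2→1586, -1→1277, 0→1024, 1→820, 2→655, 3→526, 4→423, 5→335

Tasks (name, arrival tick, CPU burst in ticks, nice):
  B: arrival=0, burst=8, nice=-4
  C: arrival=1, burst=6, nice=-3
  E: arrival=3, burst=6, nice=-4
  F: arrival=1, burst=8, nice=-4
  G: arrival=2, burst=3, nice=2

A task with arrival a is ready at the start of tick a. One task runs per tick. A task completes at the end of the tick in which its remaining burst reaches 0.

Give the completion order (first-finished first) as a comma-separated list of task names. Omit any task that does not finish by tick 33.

t=0: vr[B=0] → run B
t=1: vr[B=1024/2501 C=1024/2501 F=1024/2501] → run B
t=2: vr[B=2048/2501 C=1024/2501 F=1024/2501 G=1024/2501] → run C
t=3: vr[B=2048/2501 C=4599808/4979491 E=1024/2501 F=1024/2501 G=1024/2501] → run E
t=4: vr[B=2048/2501 C=4599808/4979491 E=2048/2501 F=1024/2501 G=1024/2501] → run F
t=5: vr[B=2048/2501 C=4599808/4979491 E=2048/2501 F=2048/2501 G=1024/2501] → run G
t=6: vr[B=2048/2501 C=4599808/4979491 E=2048/2501 F=2048/2501 G=3231744/1638155] → run B
t=7: vr[B=3072/2501 C=4599808/4979491 E=2048/2501 F=2048/2501 G=3231744/1638155] → run E
t=8: vr[B=3072/2501 C=4599808/4979491 E=3072/2501 F=2048/2501 G=3231744/1638155] → run F
t=9: vr[B=3072/2501 C=4599808/4979491 E=3072/2501 F=3072/2501 G=3231744/1638155] → run C
t=10: vr[B=3072/2501 C=7160832/4979491 E=3072/2501 F=3072/2501 G=3231744/1638155] → run B
t=11: vr[B=4096/2501 C=7160832/4979491 E=3072/2501 F=3072/2501 G=3231744/1638155] → run E
t=12: vr[B=4096/2501 C=7160832/4979491 E=4096/2501 F=3072/2501 G=3231744/1638155] → run F
t=13: vr[B=4096/2501 C=7160832/4979491 E=4096/2501 F=4096/2501 G=3231744/1638155] → run C
t=14: vr[B=4096/2501 C=9721856/4979491 E=4096/2501 F=4096/2501 G=3231744/1638155] → run B
t=15: vr[B=5120/2501 C=9721856/4979491 E=4096/2501 F=4096/2501 G=3231744/1638155] → run E
t=16: vr[B=5120/2501 C=9721856/4979491 E=5120/2501 F=4096/2501 G=3231744/1638155] → run F
t=17: vr[B=5120/2501 C=9721856/4979491 E=5120/2501 F=5120/2501 G=3231744/1638155] → run C
t=18: vr[B=5120/2501 C=12282880/4979491 E=5120/2501 F=5120/2501 G=3231744/1638155] → run G
t=19: vr[B=5120/2501 C=12282880/4979491 E=5120/2501 F=5120/2501 G=5792768/1638155] → run B
t=20: vr[B=6144/2501 C=12282880/4979491 E=5120/2501 F=5120/2501 G=5792768/1638155] → run E
t=21: vr[B=6144/2501 C=12282880/4979491 E=6144/2501 F=5120/2501 G=5792768/1638155] → run F
t=22: vr[B=6144/2501 C=12282880/4979491 E=6144/2501 F=6144/2501 G=5792768/1638155] → run B
t=23: vr[B=7168/2501 C=12282880/4979491 E=6144/2501 F=6144/2501 G=5792768/1638155] → run E
t=24: vr[B=7168/2501 C=12282880/4979491 F=6144/2501 G=5792768/1638155] → run F
t=25: vr[B=7168/2501 C=12282880/4979491 F=7168/2501 G=5792768/1638155] → run C
t=26: vr[B=7168/2501 C=14843904/4979491 F=7168/2501 G=5792768/1638155] → run B
t=27: vr[C=14843904/4979491 F=7168/2501 G=5792768/1638155] → run F
t=28: vr[C=14843904/4979491 F=8192/2501 G=5792768/1638155] → run C
t=29: vr[F=8192/2501 G=5792768/1638155] → run F
t=30: vr[G=5792768/1638155] → run G
t=31: (idle)
t=32: (idle)
t=33: (idle)

completion order = E, B, C, F, G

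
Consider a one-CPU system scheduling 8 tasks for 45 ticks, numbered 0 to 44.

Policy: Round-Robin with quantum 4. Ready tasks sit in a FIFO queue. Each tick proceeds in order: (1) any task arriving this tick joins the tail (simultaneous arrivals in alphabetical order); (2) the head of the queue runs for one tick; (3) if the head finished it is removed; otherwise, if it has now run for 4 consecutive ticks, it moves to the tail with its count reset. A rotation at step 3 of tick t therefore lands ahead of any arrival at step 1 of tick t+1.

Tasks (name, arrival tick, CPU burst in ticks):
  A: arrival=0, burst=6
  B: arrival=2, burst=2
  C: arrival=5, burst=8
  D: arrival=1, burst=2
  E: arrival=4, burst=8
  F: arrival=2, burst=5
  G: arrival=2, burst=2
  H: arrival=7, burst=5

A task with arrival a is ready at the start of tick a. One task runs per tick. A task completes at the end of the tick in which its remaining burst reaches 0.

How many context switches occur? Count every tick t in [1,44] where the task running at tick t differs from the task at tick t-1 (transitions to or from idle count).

t=0: queue=[A] q_used=0 → run A
t=1: queue=[A,D] q_used=1 → run A
t=2: queue=[A,D,B,F,G] q_used=2 → run A
t=3: queue=[A,D,B,F,G] q_used=3 → run A
t=4: queue=[D,B,F,G,A,E] q_used=0 → run D
t=5: queue=[D,B,F,G,A,E,C] q_used=1 → run D
t=6: queue=[B,F,G,A,E,C] q_used=0 → run B
t=7: queue=[B,F,G,A,E,C,H] q_used=1 → run B
t=8: queue=[F,G,A,E,C,H] q_used=0 → run F
t=9: queue=[F,G,A,E,C,H] q_used=1 → run F
t=10: queue=[F,G,A,E,C,H] q_used=2 → run F
t=11: queue=[F,G,A,E,C,H] q_used=3 → run F
t=12: queue=[G,A,E,C,H,F] q_used=0 → run G
t=13: queue=[G,A,E,C,H,F] q_used=1 → run G
t=14: queue=[A,E,C,H,F] q_used=0 → run A
t=15: queue=[A,E,C,H,F] q_used=1 → run A
t=16: queue=[E,C,H,F] q_used=0 → run E
t=17: queue=[E,C,H,F] q_used=1 → run E
t=18: queue=[E,C,H,F] q_used=2 → run E
t=19: queue=[E,C,H,F] q_used=3 → run E
t=20: queue=[C,H,F,E] q_used=0 → run C
t=21: queue=[C,H,F,E] q_used=1 → run C
t=22: queue=[C,H,F,E] q_used=2 → run C
t=23: queue=[C,H,F,E] q_used=3 → run C
t=24: queue=[H,F,E,C] q_used=0 → run H
t=25: queue=[H,F,E,C] q_used=1 → run H
t=26: queue=[H,F,E,C] q_used=2 → run H
t=27: queue=[H,F,E,C] q_used=3 → run H
t=28: queue=[F,E,C,H] q_used=0 → run F
t=29: queue=[E,C,H] q_used=0 → run E
t=30: queue=[E,C,H] q_used=1 → run E
t=31: queue=[E,C,H] q_used=2 → run E
t=32: queue=[E,C,H] q_used=3 → run E
t=33: queue=[C,H] q_used=0 → run C
t=34: queue=[C,H] q_used=1 → run C
t=35: queue=[C,H] q_used=2 → run C
t=36: queue=[C,H] q_used=3 → run C
t=37: queue=[H] q_used=0 → run H
t=38: (idle)
t=39: (idle)
t=40: (idle)
t=41: (idle)
t=42: (idle)
t=43: (idle)
t=44: (idle)

context switches = 13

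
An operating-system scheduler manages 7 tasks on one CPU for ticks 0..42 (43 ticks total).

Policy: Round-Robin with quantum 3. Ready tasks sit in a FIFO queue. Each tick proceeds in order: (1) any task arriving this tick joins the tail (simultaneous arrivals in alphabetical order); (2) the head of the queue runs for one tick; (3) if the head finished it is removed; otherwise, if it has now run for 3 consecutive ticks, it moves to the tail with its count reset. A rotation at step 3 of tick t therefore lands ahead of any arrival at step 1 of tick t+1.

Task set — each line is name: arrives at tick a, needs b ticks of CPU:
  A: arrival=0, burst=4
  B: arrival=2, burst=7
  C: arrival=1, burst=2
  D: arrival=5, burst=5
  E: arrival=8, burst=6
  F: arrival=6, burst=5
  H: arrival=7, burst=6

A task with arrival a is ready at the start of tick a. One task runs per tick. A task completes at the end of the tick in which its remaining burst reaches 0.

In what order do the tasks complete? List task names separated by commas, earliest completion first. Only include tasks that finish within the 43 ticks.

completion order = C, A, D, F, H, B, E

t=0: queue=[A] q_used=0 → run A
t=1: queue=[A,C] q_used=1 → run A
t=2: queue=[A,C,B] q_used=2 → run A
t=3: queue=[C,B,A] q_used=0 → run C
t=4: queue=[C,B,A] q_used=1 → run C
t=5: queue=[B,A,D] q_used=0 → run B
t=6: queue=[B,A,D,F] q_used=1 → run B
t=7: queue=[B,A,D,F,H] q_used=2 → run B
t=8: queue=[A,D,F,H,B,E] q_used=0 → run A
t=9: queue=[D,F,H,B,E] q_used=0 → run D
t=10: queue=[D,F,H,B,E] q_used=1 → run D
t=11: queue=[D,F,H,B,E] q_used=2 → run D
t=12: queue=[F,H,B,E,D] q_used=0 → run F
t=13: queue=[F,H,B,E,D] q_used=1 → run F
t=14: queue=[F,H,B,E,D] q_used=2 → run F
t=15: queue=[H,B,E,D,F] q_used=0 → run H
t=16: queue=[H,B,E,D,F] q_used=1 → run H
t=17: queue=[H,B,E,D,F] q_used=2 → run H
t=18: queue=[B,E,D,F,H] q_used=0 → run B
t=19: queue=[B,E,D,F,H] q_used=1 → run B
t=20: queue=[B,E,D,F,H] q_used=2 → run B
t=21: queue=[E,D,F,H,B] q_used=0 → run E
t=22: queue=[E,D,F,H,B] q_used=1 → run E
t=23: queue=[E,D,F,H,B] q_used=2 → run E
t=24: queue=[D,F,H,B,E] q_used=0 → run D
t=25: queue=[D,F,H,B,E] q_used=1 → run D
t=26: queue=[F,H,B,E] q_used=0 → run F
t=27: queue=[F,H,B,E] q_used=1 → run F
t=28: queue=[H,B,E] q_used=0 → run H
t=29: queue=[H,B,E] q_used=1 → run H
t=30: queue=[H,B,E] q_used=2 → run H
t=31: queue=[B,E] q_used=0 → run B
t=32: queue=[E] q_used=0 → run E
t=33: queue=[E] q_used=1 → run E
t=34: queue=[E] q_used=2 → run E
t=35: (idle)
t=36: (idle)
t=37: (idle)
t=38: (idle)
t=39: (idle)
t=40: (idle)
t=41: (idle)
t=42: (idle)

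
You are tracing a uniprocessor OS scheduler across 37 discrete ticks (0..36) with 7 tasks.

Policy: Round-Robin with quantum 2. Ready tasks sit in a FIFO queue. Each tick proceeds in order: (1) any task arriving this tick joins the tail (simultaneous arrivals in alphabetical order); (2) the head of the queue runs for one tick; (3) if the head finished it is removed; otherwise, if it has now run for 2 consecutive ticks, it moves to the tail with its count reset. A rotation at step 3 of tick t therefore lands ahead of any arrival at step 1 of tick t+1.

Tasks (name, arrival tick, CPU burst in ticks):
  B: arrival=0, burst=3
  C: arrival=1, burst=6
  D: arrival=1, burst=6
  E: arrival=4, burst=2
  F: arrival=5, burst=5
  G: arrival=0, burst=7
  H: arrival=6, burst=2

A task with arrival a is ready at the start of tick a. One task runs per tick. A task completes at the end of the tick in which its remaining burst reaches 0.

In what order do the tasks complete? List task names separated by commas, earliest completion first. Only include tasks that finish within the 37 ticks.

t=0: queue=[B,G] q_used=0 → run B
t=1: queue=[B,G,C,D] q_used=1 → run B
t=2: queue=[G,C,D,B] q_used=0 → run G
t=3: queue=[G,C,D,B] q_used=1 → run G
t=4: queue=[C,D,B,G,E] q_used=0 → run C
t=5: queue=[C,D,B,G,E,F] q_used=1 → run C
t=6: queue=[D,B,G,E,F,C,H] q_used=0 → run D
t=7: queue=[D,B,G,E,F,C,H] q_used=1 → run D
t=8: queue=[B,G,E,F,C,H,D] q_used=0 → run B
t=9: queue=[G,E,F,C,H,D] q_used=0 → run G
t=10: queue=[G,E,F,C,H,D] q_used=1 → run G
t=11: queue=[E,F,C,H,D,G] q_used=0 → run E
t=12: queue=[E,F,C,H,D,G] q_used=1 → run E
t=13: queue=[F,C,H,D,G] q_used=0 → run F
t=14: queue=[F,C,H,D,G] q_used=1 → run F
t=15: queue=[C,H,D,G,F] q_used=0 → run C
t=16: queue=[C,H,D,G,F] q_used=1 → run C
t=17: queue=[H,D,G,F,C] q_used=0 → run H
t=18: queue=[H,D,G,F,C] q_used=1 → run H
t=19: queue=[D,G,F,C] q_used=0 → run D
t=20: queue=[D,G,F,C] q_used=1 → run D
t=21: queue=[G,F,C,D] q_used=0 → run G
t=22: queue=[G,F,C,D] q_used=1 → run G
t=23: queue=[F,C,D,G] q_used=0 → run F
t=24: queue=[F,C,D,G] q_used=1 → run F
t=25: queue=[C,D,G,F] q_used=0 → run C
t=26: queue=[C,D,G,F] q_used=1 → run C
t=27: queue=[D,G,F] q_used=0 → run D
t=28: queue=[D,G,F] q_used=1 → run D
t=29: queue=[G,F] q_used=0 → run G
t=30: queue=[F] q_used=0 → run F
t=31: (idle)
t=32: (idle)
t=33: (idle)
t=34: (idle)
t=35: (idle)
t=36: (idle)

completion order = B, E, H, C, D, G, F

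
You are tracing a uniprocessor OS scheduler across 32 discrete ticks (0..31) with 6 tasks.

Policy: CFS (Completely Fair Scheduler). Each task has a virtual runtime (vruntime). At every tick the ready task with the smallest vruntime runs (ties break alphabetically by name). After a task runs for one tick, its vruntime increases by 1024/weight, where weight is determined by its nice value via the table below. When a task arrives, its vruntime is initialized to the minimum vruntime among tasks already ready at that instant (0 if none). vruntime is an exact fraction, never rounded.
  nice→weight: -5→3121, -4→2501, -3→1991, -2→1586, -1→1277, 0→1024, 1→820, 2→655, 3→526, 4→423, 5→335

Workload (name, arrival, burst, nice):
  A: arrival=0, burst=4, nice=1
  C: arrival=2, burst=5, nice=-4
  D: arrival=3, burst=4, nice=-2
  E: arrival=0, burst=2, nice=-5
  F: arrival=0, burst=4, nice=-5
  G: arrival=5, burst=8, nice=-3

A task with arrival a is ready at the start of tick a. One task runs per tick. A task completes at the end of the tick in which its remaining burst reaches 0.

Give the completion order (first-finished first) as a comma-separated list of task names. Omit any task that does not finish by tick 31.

completion order = E, F, C, D, A, G

t=0: vr[A=0 E=0 F=0] → run A
t=1: vr[A=256/205 E=0 F=0] → run E
t=2: vr[A=256/205 C=0 E=1024/3121 F=0] → run C
t=3: vr[A=256/205 C=1024/2501 D=0 E=1024/3121 F=0] → run D
t=4: vr[A=256/205 C=1024/2501 D=512/793 E=1024/3121 F=0] → run F
t=5: vr[A=256/205 C=1024/2501 D=512/793 E=1024/3121 F=1024/3121 G=1024/3121] → run E
t=6: vr[A=256/205 C=1024/2501 D=512/793 F=1024/3121 G=1024/3121] → run F
t=7: vr[A=256/205 C=1024/2501 D=512/793 F=2048/3121 G=1024/3121] → run G
t=8: vr[A=256/205 C=1024/2501 D=512/793 F=2048/3121 G=5234688/6213911] → run C
t=9: vr[A=256/205 C=2048/2501 D=512/793 F=2048/3121 G=5234688/6213911] → run D
t=10: vr[A=256/205 C=2048/2501 D=1024/793 F=2048/3121 G=5234688/6213911] → run F
t=11: vr[A=256/205 C=2048/2501 D=1024/793 F=3072/3121 G=5234688/6213911] → run C
t=12: vr[A=256/205 C=3072/2501 D=1024/793 F=3072/3121 G=5234688/6213911] → run G
t=13: vr[A=256/205 C=3072/2501 D=1024/793 F=3072/3121 G=8430592/6213911] → run F
t=14: vr[A=256/205 C=3072/2501 D=1024/793 G=8430592/6213911] → run C
t=15: vr[A=256/205 C=4096/2501 D=1024/793 G=8430592/6213911] → run A
t=16: vr[A=512/205 C=4096/2501 D=1024/793 G=8430592/6213911] → run D
t=17: vr[A=512/205 C=4096/2501 D=1536/793 G=8430592/6213911] → run G
t=18: vr[A=512/205 C=4096/2501 D=1536/793 G=11626496/6213911] → run C
t=19: vr[A=512/205 D=1536/793 G=11626496/6213911] → run G
t=20: vr[A=512/205 D=1536/793 G=14822400/6213911] → run D
t=21: vr[A=512/205 G=14822400/6213911] → run G
t=22: vr[A=512/205 G=18018304/6213911] → run A
t=23: vr[A=768/205 G=18018304/6213911] → run G
t=24: vr[A=768/205 G=21214208/6213911] → run G
t=25: vr[A=768/205 G=24410112/6213911] → run A
t=26: vr[G=24410112/6213911] → run G
t=27: (idle)
t=28: (idle)
t=29: (idle)
t=30: (idle)
t=31: (idle)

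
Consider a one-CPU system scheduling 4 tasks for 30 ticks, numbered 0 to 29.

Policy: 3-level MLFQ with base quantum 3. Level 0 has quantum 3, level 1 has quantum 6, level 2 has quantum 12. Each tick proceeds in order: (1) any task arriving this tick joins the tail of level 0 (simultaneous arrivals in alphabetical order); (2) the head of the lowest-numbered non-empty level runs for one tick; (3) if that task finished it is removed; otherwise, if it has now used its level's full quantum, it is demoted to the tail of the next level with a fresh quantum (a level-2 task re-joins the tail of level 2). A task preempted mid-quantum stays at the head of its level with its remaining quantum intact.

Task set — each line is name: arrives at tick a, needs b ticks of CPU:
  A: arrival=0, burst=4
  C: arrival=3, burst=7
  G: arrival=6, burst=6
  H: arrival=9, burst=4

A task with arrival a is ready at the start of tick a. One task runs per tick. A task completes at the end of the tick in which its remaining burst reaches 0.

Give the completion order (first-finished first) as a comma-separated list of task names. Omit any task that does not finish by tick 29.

completion order = A, C, G, H

t=0: L0/L1/L2 = A/-/- → run A
t=1: L0/L1/L2 = A/-/- → run A
t=2: L0/L1/L2 = A/-/- → run A
t=3: L0/L1/L2 = C/A/- → run C
t=4: L0/L1/L2 = C/A/- → run C
t=5: L0/L1/L2 = C/A/- → run C
t=6: L0/L1/L2 = G/AC/- → run G
t=7: L0/L1/L2 = G/AC/- → run G
t=8: L0/L1/L2 = G/AC/- → run G
t=9: L0/L1/L2 = H/ACG/- → run H
t=10: L0/L1/L2 = H/ACG/- → run H
t=11: L0/L1/L2 = H/ACG/- → run H
t=12: L0/L1/L2 = -/ACGH/- → run A
t=13: L0/L1/L2 = -/CGH/- → run C
t=14: L0/L1/L2 = -/CGH/- → run C
t=15: L0/L1/L2 = -/CGH/- → run C
t=16: L0/L1/L2 = -/CGH/- → run C
t=17: L0/L1/L2 = -/GH/- → run G
t=18: L0/L1/L2 = -/GH/- → run G
t=19: L0/L1/L2 = -/GH/- → run G
t=20: L0/L1/L2 = -/H/- → run H
t=21: (idle)
t=22: (idle)
t=23: (idle)
t=24: (idle)
t=25: (idle)
t=26: (idle)
t=27: (idle)
t=28: (idle)
t=29: (idle)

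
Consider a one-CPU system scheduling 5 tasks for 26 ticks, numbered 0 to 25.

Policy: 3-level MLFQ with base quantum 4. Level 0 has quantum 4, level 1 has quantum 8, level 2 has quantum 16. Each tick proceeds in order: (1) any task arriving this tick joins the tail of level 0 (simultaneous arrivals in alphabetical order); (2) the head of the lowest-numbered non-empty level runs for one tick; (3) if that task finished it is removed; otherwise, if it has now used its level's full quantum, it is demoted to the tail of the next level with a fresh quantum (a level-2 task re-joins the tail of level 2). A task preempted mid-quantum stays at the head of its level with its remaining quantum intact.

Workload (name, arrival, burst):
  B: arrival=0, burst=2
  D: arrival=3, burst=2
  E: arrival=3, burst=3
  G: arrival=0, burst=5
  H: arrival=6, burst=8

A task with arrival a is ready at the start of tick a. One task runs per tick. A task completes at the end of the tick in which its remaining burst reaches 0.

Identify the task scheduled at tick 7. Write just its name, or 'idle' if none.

t=0: L0/L1/L2 = BG/-/- → run B
t=1: L0/L1/L2 = BG/-/- → run B
t=2: L0/L1/L2 = G/-/- → run G
t=3: L0/L1/L2 = GDE/-/- → run G
t=4: L0/L1/L2 = GDE/-/- → run G
t=5: L0/L1/L2 = GDE/-/- → run G
t=6: L0/L1/L2 = DEH/G/- → run D
t=7: L0/L1/L2 = DEH/G/- → run D
t=8: L0/L1/L2 = EH/G/- → run E
t=9: L0/L1/L2 = EH/G/- → run E
t=10: L0/L1/L2 = EH/G/- → run E
t=11: L0/L1/L2 = H/G/- → run H
t=12: L0/L1/L2 = H/G/- → run H
t=13: L0/L1/L2 = H/G/- → run H
t=14: L0/L1/L2 = H/G/- → run H
t=15: L0/L1/L2 = -/GH/- → run G
t=16: L0/L1/L2 = -/H/- → run H
t=17: L0/L1/L2 = -/H/- → run H
t=18: L0/L1/L2 = -/H/- → run H
t=19: L0/L1/L2 = -/H/- → run H
t=20: (idle)
t=21: (idle)
t=22: (idle)
t=23: (idle)
t=24: (idle)
t=25: (idle)

running at tick 7 = D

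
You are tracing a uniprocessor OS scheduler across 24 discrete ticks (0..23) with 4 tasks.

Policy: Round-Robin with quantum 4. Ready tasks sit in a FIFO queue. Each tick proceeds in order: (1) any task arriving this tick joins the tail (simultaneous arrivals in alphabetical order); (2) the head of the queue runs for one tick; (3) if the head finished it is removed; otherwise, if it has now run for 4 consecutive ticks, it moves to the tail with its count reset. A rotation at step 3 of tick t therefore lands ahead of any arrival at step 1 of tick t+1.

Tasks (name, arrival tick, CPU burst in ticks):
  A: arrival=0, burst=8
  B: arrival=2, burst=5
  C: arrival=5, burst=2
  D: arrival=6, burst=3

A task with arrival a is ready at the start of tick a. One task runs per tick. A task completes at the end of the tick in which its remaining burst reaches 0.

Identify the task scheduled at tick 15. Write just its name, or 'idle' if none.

running at tick 15 = D

t=0: queue=[A] q_used=0 → run A
t=1: queue=[A] q_used=1 → run A
t=2: queue=[A,B] q_used=2 → run A
t=3: queue=[A,B] q_used=3 → run A
t=4: queue=[B,A] q_used=0 → run B
t=5: queue=[B,A,C] q_used=1 → run B
t=6: queue=[B,A,C,D] q_used=2 → run B
t=7: queue=[B,A,C,D] q_used=3 → run B
t=8: queue=[A,C,D,B] q_used=0 → run A
t=9: queue=[A,C,D,B] q_used=1 → run A
t=10: queue=[A,C,D,B] q_used=2 → run A
t=11: queue=[A,C,D,B] q_used=3 → run A
t=12: queue=[C,D,B] q_used=0 → run C
t=13: queue=[C,D,B] q_used=1 → run C
t=14: queue=[D,B] q_used=0 → run D
t=15: queue=[D,B] q_used=1 → run D
t=16: queue=[D,B] q_used=2 → run D
t=17: queue=[B] q_used=0 → run B
t=18: (idle)
t=19: (idle)
t=20: (idle)
t=21: (idle)
t=22: (idle)
t=23: (idle)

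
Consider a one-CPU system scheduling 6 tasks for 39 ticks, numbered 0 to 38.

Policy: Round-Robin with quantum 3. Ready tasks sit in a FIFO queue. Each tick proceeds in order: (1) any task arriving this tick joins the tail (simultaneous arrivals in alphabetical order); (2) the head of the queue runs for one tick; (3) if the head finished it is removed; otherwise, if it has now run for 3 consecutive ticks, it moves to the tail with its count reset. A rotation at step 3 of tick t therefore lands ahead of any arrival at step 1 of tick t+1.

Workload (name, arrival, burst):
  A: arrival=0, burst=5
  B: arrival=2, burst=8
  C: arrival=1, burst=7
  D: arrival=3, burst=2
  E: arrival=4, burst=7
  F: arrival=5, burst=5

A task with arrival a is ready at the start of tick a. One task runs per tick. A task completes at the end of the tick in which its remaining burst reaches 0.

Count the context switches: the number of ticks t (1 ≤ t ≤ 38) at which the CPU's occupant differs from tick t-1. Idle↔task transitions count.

context switches = 14

t=0: queue=[A] q_used=0 → run A
t=1: queue=[A,C] q_used=1 → run A
t=2: queue=[A,C,B] q_used=2 → run A
t=3: queue=[C,B,A,D] q_used=0 → run C
t=4: queue=[C,B,A,D,E] q_used=1 → run C
t=5: queue=[C,B,A,D,E,F] q_used=2 → run C
t=6: queue=[B,A,D,E,F,C] q_used=0 → run B
t=7: queue=[B,A,D,E,F,C] q_used=1 → run B
t=8: queue=[B,A,D,E,F,C] q_used=2 → run B
t=9: queue=[A,D,E,F,C,B] q_used=0 → run A
t=10: queue=[A,D,E,F,C,B] q_used=1 → run A
t=11: queue=[D,E,F,C,B] q_used=0 → run D
t=12: queue=[D,E,F,C,B] q_used=1 → run D
t=13: queue=[E,F,C,B] q_used=0 → run E
t=14: queue=[E,F,C,B] q_used=1 → run E
t=15: queue=[E,F,C,B] q_used=2 → run E
t=16: queue=[F,C,B,E] q_used=0 → run F
t=17: queue=[F,C,B,E] q_used=1 → run F
t=18: queue=[F,C,B,E] q_used=2 → run F
t=19: queue=[C,B,E,F] q_used=0 → run C
t=20: queue=[C,B,E,F] q_used=1 → run C
t=21: queue=[C,B,E,F] q_used=2 → run C
t=22: queue=[B,E,F,C] q_used=0 → run B
t=23: queue=[B,E,F,C] q_used=1 → run B
t=24: queue=[B,E,F,C] q_used=2 → run B
t=25: queue=[E,F,C,B] q_used=0 → run E
t=26: queue=[E,F,C,B] q_used=1 → run E
t=27: queue=[E,F,C,B] q_used=2 → run E
t=28: queue=[F,C,B,E] q_used=0 → run F
t=29: queue=[F,C,B,E] q_used=1 → run F
t=30: queue=[C,B,E] q_used=0 → run C
t=31: queue=[B,E] q_used=0 → run B
t=32: queue=[B,E] q_used=1 → run B
t=33: queue=[E] q_used=0 → run E
t=34: (idle)
t=35: (idle)
t=36: (idle)
t=37: (idle)
t=38: (idle)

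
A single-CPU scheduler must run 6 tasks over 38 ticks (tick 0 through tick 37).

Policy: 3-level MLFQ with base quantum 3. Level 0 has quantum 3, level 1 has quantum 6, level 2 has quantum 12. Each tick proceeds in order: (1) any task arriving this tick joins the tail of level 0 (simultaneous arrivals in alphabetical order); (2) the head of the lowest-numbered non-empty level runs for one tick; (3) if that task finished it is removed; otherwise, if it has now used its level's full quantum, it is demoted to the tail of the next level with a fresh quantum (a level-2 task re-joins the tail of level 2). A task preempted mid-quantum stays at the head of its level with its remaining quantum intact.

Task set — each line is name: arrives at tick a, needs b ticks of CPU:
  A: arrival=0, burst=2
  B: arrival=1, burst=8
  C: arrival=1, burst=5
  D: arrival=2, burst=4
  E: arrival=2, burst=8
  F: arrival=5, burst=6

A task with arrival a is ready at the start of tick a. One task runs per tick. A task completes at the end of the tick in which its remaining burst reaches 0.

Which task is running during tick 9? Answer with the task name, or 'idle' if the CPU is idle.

running at tick 9 = D

t=0: L0/L1/L2 = A/-/- → run A
t=1: L0/L1/L2 = ABC/-/- → run A
t=2: L0/L1/L2 = BCDE/-/- → run B
t=3: L0/L1/L2 = BCDE/-/- → run B
t=4: L0/L1/L2 = BCDE/-/- → run B
t=5: L0/L1/L2 = CDEF/B/- → run C
t=6: L0/L1/L2 = CDEF/B/- → run C
t=7: L0/L1/L2 = CDEF/B/- → run C
t=8: L0/L1/L2 = DEF/BC/- → run D
t=9: L0/L1/L2 = DEF/BC/- → run D
t=10: L0/L1/L2 = DEF/BC/- → run D
t=11: L0/L1/L2 = EF/BCD/- → run E
t=12: L0/L1/L2 = EF/BCD/- → run E
t=13: L0/L1/L2 = EF/BCD/- → run E
t=14: L0/L1/L2 = F/BCDE/- → run F
t=15: L0/L1/L2 = F/BCDE/- → run F
t=16: L0/L1/L2 = F/BCDE/- → run F
t=17: L0/L1/L2 = -/BCDEF/- → run B
t=18: L0/L1/L2 = -/BCDEF/- → run B
t=19: L0/L1/L2 = -/BCDEF/- → run B
t=20: L0/L1/L2 = -/BCDEF/- → run B
t=21: L0/L1/L2 = -/BCDEF/- → run B
t=22: L0/L1/L2 = -/CDEF/- → run C
t=23: L0/L1/L2 = -/CDEF/- → run C
t=24: L0/L1/L2 = -/DEF/- → run D
t=25: L0/L1/L2 = -/EF/- → run E
t=26: L0/L1/L2 = -/EF/- → run E
t=27: L0/L1/L2 = -/EF/- → run E
t=28: L0/L1/L2 = -/EF/- → run E
t=29: L0/L1/L2 = -/EF/- → run E
t=30: L0/L1/L2 = -/F/- → run F
t=31: L0/L1/L2 = -/F/- → run F
t=32: L0/L1/L2 = -/F/- → run F
t=33: (idle)
t=34: (idle)
t=35: (idle)
t=36: (idle)
t=37: (idle)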